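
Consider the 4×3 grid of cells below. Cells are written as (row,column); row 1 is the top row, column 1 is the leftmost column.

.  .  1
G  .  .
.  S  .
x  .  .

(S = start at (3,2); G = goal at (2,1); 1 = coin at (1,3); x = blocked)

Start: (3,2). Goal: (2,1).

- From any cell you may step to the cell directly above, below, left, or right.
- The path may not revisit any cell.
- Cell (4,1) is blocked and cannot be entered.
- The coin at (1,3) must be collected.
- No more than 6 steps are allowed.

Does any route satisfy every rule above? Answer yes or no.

yes

One route that works: (3,2) → (2,2) → (2,3) → (1,3) → (1,2) → (1,1) → (2,1).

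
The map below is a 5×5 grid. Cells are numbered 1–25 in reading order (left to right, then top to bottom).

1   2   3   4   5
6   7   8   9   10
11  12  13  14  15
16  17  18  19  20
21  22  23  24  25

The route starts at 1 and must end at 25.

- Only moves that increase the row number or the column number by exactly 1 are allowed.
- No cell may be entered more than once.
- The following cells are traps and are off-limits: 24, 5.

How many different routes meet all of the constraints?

A right/down-only route from 1 to 25 makes exactly 4 down-moves and 4 right-moves in some order.
With no other constraints that would be C(8,4) = 70 routes.
Subtract routes through each blocked cell (inclusion–exclusion for overlaps): − through 5: 1 − through 24: 35 → 34.
That gives 34 routes.

34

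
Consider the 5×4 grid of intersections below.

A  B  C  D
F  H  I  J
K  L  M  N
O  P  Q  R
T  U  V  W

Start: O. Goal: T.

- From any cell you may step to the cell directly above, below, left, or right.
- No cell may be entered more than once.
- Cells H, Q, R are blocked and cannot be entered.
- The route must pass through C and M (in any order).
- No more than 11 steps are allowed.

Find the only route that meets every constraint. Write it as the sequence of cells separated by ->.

O -> K -> F -> A -> B -> C -> I -> M -> L -> P -> U -> T

The budget equals the shortest possible length, so every move has to be on a shortest route through the required cells.
Route from O: 3× up (reaching A), 2× right (reaching C), 2× down (reaching M), left to L, 2× down (reaching U), left to T — 11 moves in all.
Check: all required cells visited; 11 ≤ 11 moves.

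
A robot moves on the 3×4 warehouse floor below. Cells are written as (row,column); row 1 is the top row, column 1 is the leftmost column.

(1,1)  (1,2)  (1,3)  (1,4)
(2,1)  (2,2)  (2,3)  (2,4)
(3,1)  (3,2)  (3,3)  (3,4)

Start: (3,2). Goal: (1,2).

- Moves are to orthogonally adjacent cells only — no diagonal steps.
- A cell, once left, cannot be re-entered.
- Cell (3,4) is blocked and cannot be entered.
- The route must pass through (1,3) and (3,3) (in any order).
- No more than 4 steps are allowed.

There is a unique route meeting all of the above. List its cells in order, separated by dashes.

(3,2) - (3,3) - (2,3) - (1,3) - (1,2)

Any route must reach (1,3) and (3,3) and still end at (1,2) within 4 moves, so the order of the required stops is forced.
Route from (3,2): right to (3,3), 2× up (reaching (1,3)), left to (1,2) — 4 moves in all.
Check: all required cells visited; 4 ≤ 4 moves.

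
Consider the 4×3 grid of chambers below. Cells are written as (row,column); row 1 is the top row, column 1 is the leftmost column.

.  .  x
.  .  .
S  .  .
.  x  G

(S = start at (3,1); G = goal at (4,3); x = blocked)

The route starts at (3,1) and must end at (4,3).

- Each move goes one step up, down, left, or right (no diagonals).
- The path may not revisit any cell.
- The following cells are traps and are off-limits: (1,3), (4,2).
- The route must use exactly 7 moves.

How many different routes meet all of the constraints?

Need simple routes of exactly 7 moves from (3,1) to (4,3) (Manhattan distance 3, so 2 moves are spent on a detour and 2 undoing it).
Enumerating: (3,1) (2,1) (1,1) (1,2) (2,2) (3,2) (3,3) (4,3) | (3,1) (2,1) (1,1) (1,2) (2,2) (2,3) (3,3) (4,3).
That gives 2 routes.

2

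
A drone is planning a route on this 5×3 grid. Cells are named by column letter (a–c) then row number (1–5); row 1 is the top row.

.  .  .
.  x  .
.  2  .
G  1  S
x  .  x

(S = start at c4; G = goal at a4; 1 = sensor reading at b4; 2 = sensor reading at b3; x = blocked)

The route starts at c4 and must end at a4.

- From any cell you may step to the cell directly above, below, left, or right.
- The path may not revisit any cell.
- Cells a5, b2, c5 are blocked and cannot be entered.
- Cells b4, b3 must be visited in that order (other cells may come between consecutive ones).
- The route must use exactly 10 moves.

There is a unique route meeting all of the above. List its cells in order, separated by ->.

c4 -> b4 -> b3 -> c3 -> c2 -> c1 -> b1 -> a1 -> a2 -> a3 -> a4

The waypoints must appear in the order b4, b3, with no cell reused.
Route from c4: left to b4, up to b3, right to c3, 2× up (reaching c1), 2× left (reaching a1), 3× down (reaching a4) — 10 moves in all.
Check: order respected (1 at step 1, 2 at step 2); 10 moves as required.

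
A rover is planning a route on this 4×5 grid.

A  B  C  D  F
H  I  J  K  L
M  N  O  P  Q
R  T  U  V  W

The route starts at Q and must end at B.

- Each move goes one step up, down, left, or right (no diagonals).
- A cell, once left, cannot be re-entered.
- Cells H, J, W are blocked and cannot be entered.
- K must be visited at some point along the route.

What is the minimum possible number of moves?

5

Any route passes through K somewhere between Q and B. Summing Manhattan distances along the two legs (Q → K → B) gives a lower bound of 2 + 3 = 5 moves.
A route of 5 moves achieves this: Q → L → K → D → C → B.
Since 5 matches the lower bound, it is optimal.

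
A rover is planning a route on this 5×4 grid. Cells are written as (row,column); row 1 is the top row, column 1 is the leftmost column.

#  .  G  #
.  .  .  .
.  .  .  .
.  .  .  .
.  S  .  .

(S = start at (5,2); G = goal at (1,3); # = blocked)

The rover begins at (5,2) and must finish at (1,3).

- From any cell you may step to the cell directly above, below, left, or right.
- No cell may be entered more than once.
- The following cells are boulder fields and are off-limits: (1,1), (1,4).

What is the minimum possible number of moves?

5

The Manhattan distance from (5,2) to (1,3) is |5−1| + |2−3| = 5, so at least 5 moves are needed.
A route of 5 moves achieves this: (5,2) → (4,2) → (3,2) → (2,2) → (1,2) → (1,3).
Since 5 matches the lower bound, it is optimal.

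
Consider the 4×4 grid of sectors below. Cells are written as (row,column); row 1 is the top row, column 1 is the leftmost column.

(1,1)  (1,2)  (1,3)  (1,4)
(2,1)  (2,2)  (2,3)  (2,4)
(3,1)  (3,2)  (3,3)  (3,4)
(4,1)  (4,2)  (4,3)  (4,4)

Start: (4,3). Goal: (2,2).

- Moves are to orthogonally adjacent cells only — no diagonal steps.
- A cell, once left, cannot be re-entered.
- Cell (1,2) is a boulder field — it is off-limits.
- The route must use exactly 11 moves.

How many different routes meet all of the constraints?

3

Need simple routes of exactly 11 moves from (4,3) to (2,2) (Manhattan distance 3, so 4 moves are spent on a detour and 4 undoing it).
Enumerating: (4,3) (4,2) (4,1) (3,1) (3,2) (3,3) (3,4) (2,4) (1,4) (1,3) (2,3) (2,2) | (4,3) (4,4) (3,4) (2,4) (1,4) (1,3) (2,3) (3,3) (3,2) (3,1) (2,1) (2,2) | (4,3) (4,4) (3,4) (2,4) (2,3) (3,3) (3,2) (4,2) (4,1) (3,1) (2,1) (2,2).
That gives 3 routes.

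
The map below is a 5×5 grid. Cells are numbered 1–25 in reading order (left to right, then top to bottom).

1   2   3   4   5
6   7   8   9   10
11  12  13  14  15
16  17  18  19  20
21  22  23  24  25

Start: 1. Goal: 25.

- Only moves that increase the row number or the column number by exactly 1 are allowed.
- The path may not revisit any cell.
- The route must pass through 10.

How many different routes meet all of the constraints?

5

A right/down-only route from 1 to 25 makes exactly 4 down-moves and 4 right-moves in some order.
With no other constraints that would be C(8,4) = 70 routes.
Split at 10 and multiply the segment counts: 1→10: 5; 10→25: 1; product = 5.
That gives 5 routes.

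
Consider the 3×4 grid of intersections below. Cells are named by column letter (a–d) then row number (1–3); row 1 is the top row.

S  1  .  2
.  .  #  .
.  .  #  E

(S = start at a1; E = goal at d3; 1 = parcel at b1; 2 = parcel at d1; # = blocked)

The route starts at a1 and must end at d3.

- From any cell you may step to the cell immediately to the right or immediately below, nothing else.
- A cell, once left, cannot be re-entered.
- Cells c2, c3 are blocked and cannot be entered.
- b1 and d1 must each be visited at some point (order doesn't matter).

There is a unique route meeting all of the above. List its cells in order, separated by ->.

a1 -> b1 -> c1 -> d1 -> d2 -> d3

Moves only go right or down, so the column and row indices never decrease.
Route from a1: 3× right (reaching d1), 2× down (reaching d3) — 5 moves in all.
Check: all required cells visited.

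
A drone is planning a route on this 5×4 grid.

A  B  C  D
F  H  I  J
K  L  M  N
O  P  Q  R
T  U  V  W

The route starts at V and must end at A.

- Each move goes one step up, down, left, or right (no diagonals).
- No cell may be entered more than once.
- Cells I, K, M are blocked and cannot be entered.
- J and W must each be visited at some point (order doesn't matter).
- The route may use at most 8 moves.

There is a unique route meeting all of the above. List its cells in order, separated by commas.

The budget equals the shortest possible length, so every move has to be on a shortest route through the required cells.
Route from V: right 1 to W, up 4 to D, left 3 to A — 8 moves in all.
Check: all required cells visited; 8 ≤ 8 moves.

V, W, R, N, J, D, C, B, A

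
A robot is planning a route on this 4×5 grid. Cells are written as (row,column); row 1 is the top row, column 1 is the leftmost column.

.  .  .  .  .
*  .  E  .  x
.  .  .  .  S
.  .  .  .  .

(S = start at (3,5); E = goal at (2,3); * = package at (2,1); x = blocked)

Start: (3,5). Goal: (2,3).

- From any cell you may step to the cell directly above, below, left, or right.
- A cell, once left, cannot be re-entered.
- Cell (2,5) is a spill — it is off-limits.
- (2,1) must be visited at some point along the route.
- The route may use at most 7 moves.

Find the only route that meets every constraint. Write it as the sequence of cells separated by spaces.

(3,5) (3,4) (3,3) (3,2) (3,1) (2,1) (2,2) (2,3)

The 7-move cap with required stops at (2,1) leaves no slack for detours.
Route from (3,5): 4× left (reaching (3,1)), up to (2,1), 2× right (reaching (2,3)) — 7 moves in all.
Check: all required cells visited; 7 ≤ 7 moves.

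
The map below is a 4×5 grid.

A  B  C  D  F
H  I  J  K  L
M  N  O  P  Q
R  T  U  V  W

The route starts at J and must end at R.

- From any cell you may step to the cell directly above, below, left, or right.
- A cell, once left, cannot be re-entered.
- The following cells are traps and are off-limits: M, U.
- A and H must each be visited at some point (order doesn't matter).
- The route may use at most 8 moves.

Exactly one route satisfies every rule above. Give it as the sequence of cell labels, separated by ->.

The 8-move cap with required stops at A, H leaves no slack for detours.
Route from J: up to C, 2× left (reaching A), down to H, right to I, 2× down (reaching T), left to R — 8 moves in all.
Check: all required cells visited; 8 ≤ 8 moves.

J -> C -> B -> A -> H -> I -> N -> T -> R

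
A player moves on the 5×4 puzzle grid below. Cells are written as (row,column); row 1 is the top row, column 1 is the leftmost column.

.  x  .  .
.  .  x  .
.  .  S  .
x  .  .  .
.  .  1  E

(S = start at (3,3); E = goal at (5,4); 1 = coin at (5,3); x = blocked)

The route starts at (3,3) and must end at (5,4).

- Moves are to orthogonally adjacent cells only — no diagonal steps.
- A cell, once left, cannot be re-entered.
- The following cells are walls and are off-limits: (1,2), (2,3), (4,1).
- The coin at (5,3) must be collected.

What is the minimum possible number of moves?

Any route passes through (5,3) somewhere between (3,3) and (5,4). Summing Manhattan distances along the two legs ((3,3) → (5,3) → (5,4)) gives a lower bound of 2 + 1 = 3 moves.
A route of 3 moves achieves this: (3,3) → (4,3) → (5,3) → (5,4).
Since 3 matches the lower bound, it is optimal.

3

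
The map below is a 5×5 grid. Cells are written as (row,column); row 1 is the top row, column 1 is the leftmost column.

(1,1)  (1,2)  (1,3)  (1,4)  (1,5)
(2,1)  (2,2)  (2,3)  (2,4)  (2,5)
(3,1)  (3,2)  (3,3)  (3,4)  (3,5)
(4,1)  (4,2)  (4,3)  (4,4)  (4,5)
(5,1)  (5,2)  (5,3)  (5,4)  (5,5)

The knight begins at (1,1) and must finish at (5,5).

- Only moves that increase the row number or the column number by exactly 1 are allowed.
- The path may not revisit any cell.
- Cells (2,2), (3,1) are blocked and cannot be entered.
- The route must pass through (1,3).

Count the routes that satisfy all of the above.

15

A right/down-only route from (1,1) to (5,5) makes exactly 4 down-moves and 4 right-moves in some order.
With no other constraints that would be C(8,4) = 70 routes.
Split at (1,3) and multiply the segment counts (each segment already excludes blocked cells): (1,1)→(1,3): 1; (1,3)→(5,5): 15; product = 15.
That gives 15 routes.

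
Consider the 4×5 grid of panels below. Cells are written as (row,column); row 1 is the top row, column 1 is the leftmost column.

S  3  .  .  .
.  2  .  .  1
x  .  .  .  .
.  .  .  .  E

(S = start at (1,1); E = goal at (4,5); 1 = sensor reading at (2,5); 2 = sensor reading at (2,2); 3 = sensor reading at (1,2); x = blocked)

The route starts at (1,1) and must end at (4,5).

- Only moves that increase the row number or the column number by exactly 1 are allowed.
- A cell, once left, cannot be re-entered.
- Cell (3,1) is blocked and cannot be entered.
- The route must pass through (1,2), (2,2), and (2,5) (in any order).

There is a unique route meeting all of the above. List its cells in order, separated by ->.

Moves only go right or down, so the column and row indices never decrease.
Route from (1,1): right to (1,2), down to (2,2), 3× right (reaching (2,5)), 2× down (reaching (4,5)) — 7 moves in all.
Check: all required cells visited.

(1,1) -> (1,2) -> (2,2) -> (2,3) -> (2,4) -> (2,5) -> (3,5) -> (4,5)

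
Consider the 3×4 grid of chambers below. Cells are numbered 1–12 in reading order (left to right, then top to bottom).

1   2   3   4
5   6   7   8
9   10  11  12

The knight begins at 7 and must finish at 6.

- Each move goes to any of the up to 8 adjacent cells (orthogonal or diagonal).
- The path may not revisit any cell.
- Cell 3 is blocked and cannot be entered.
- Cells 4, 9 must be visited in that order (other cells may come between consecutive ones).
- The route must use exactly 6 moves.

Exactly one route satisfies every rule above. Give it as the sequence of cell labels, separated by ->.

The waypoints must appear in the order 4, 9, with no cell reused.
Route from 7: up-right to 4, down to 8, down-left to 11, 2× left (reaching 9), up-right to 6 — 6 moves in all.
Check: order respected (4 at step 1, 9 at step 5); 6 moves as required.

7 -> 4 -> 8 -> 11 -> 10 -> 9 -> 6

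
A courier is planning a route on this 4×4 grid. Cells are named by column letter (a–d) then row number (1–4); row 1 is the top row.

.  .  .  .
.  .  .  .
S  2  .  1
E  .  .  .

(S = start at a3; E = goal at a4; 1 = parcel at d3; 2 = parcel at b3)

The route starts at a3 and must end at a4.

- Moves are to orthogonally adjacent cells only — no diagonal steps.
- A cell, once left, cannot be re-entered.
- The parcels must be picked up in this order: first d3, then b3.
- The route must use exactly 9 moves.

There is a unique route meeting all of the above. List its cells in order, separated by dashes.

The waypoints must appear in the order d3, b3, with no cell reused.
Route from a3: up 1 to a2, right 3 to d2, down 1 to d3, left 2 to b3, down 1 to b4, left 1 to a4 — 9 moves in all.
Check: order respected (1 at step 5, 2 at step 7); 9 moves as required.

a3 - a2 - b2 - c2 - d2 - d3 - c3 - b3 - b4 - a4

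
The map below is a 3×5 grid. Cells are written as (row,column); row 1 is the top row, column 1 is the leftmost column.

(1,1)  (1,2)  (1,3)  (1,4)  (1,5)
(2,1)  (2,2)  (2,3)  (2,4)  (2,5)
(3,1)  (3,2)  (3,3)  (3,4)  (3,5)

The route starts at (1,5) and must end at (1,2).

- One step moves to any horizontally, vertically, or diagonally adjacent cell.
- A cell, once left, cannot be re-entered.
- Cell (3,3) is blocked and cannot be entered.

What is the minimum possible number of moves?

3

With diagonal moves allowed, the Chebyshev distance max(|Δrow|,|Δcol|) from (1,5) to (1,2) is 3, so at least 3 moves are needed.
A route of 3 moves achieves this: (1,5) → (1,4) → (1,3) → (1,2).
Since 3 matches the lower bound, it is optimal.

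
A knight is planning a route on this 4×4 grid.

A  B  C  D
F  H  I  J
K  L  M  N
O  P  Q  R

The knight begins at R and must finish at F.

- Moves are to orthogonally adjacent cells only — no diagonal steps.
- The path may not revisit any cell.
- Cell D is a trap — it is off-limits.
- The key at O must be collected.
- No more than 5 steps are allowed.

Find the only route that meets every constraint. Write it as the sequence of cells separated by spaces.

The 5-move cap with required stops at O leaves no slack for detours.
Route from R: 3× left (reaching O), 2× up (reaching F) — 5 moves in all.
Check: all required cells visited; 5 ≤ 5 moves.

R Q P O K F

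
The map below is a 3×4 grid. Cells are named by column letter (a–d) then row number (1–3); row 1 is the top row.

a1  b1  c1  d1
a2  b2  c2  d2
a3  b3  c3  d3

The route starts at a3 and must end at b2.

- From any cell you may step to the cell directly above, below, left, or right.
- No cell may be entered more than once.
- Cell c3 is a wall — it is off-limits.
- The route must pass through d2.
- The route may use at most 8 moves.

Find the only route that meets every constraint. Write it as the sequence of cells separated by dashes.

a3 - a2 - a1 - b1 - c1 - d1 - d2 - c2 - b2

The budget equals the shortest possible length, so every move has to be on a shortest route through the required cells.
Route from a3: up 2 to a1, right 3 to d1, down 1 to d2, left 2 to b2 — 8 moves in all.
Check: all required cells visited; 8 ≤ 8 moves.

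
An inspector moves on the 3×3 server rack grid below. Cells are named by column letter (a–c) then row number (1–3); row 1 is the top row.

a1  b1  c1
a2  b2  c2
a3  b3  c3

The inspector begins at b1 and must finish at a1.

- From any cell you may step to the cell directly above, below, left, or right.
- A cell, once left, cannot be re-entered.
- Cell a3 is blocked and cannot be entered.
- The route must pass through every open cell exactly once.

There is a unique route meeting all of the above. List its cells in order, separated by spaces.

Need to visit all 8 open cells exactly once, starting at b1 and ending at a1.
Cell c3 has only two open neighbours (c2 and b3), so the path must pass straight through it: one of those is the cell it's entered from and the other is where it exits.
Route from b1: right 1 to c1, down 2 to c3, left 1 to b3, up 1 to b2, left 1 to a2, up 1 to a1 — 7 moves in all.
Check: all 8 open cells covered.

b1 c1 c2 c3 b3 b2 a2 a1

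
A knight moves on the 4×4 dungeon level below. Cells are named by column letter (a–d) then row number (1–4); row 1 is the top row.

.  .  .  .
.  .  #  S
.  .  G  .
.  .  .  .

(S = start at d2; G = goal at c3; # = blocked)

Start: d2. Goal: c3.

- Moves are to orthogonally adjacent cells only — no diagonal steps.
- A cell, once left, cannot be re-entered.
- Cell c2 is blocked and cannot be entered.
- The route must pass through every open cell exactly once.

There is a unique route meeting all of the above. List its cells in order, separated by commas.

Need to visit all 15 open cells exactly once, starting at d2 and ending at c3.
Cell d4 has only two open neighbours (d3 and c4), so the path must pass straight through it: one of those is the cell it's entered from and the other is where it exits.
Route from d2: up to d1, 3× left (reaching a1), down to a2, right to b2, down to b3, left to a3, down to a4, 3× right (reaching d4), up to d3, left to c3 — 14 moves in all.
Check: all 15 open cells covered.

d2, d1, c1, b1, a1, a2, b2, b3, a3, a4, b4, c4, d4, d3, c3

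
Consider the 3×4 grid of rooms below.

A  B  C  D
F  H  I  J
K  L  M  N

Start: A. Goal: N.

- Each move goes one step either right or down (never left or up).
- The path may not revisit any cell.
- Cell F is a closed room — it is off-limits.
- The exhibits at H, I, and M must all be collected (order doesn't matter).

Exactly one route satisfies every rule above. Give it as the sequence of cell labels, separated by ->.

Moves only go right or down, so the column and row indices never decrease.
Route from A: right to B, down to H, right to I, down to M, right to N — 5 moves in all.
Check: all required cells visited.

A -> B -> H -> I -> M -> N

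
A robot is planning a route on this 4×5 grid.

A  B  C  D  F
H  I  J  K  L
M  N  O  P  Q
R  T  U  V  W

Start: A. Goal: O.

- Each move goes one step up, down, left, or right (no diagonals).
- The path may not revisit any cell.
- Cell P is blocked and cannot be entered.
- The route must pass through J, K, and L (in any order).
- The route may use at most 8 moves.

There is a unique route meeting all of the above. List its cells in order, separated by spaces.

A B C D F L K J O

The budget equals the shortest possible length, so every move has to be on a shortest route through the required cells.
Route from A: right 4 to F, down 1 to L, left 2 to J, down 1 to O — 8 moves in all.
Check: all required cells visited; 8 ≤ 8 moves.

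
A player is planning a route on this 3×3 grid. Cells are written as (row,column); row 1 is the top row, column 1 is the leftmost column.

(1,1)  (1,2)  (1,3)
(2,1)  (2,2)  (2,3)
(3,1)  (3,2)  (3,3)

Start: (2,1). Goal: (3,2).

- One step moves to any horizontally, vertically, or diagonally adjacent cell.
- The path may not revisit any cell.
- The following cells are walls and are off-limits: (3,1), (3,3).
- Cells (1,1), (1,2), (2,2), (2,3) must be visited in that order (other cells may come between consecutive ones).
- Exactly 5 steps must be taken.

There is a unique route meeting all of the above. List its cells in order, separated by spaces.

(2,1) (1,1) (1,2) (2,2) (2,3) (3,2)

The waypoints must appear in the order (1,1), (1,2), (2,2), (2,3), with no cell reused.
Route from (2,1): up to (1,1), right to (1,2), down to (2,2), right to (2,3), down-left to (3,2) — 5 moves in all.
Check: order respected ((1,1) at step 1, (1,2) at step 2, (2,2) at step 3, (2,3) at step 4); 5 moves as required.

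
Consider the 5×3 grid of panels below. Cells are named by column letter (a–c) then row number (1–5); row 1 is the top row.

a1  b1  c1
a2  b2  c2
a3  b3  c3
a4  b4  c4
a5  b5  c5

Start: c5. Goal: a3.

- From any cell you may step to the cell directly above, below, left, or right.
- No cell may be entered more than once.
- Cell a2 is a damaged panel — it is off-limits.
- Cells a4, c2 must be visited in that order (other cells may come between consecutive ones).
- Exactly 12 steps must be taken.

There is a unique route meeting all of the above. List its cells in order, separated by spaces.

c5 b5 a5 a4 b4 c4 c3 c2 c1 b1 b2 b3 a3

The waypoints must appear in the order a4, c2, with no cell reused.
Route from c5: left 2 to a5, up 1 to a4, right 2 to c4, up 3 to c1, left 1 to b1, down 2 to b3, left 1 to a3 — 12 moves in all.
Check: order respected (a4 at step 3, c2 at step 7); 12 moves as required.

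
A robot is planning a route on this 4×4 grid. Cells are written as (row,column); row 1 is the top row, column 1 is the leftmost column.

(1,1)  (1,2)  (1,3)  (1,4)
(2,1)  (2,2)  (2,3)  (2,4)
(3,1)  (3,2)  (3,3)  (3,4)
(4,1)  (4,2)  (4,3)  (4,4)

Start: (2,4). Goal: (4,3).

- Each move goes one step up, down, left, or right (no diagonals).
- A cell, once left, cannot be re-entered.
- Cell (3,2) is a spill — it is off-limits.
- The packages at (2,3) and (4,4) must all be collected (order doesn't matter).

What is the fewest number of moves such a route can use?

Any route passes through (2,3) and (4,4) in some order between (2,4) and (4,3). Summing Manhattan distances along each leg and taking the cheapest ordering ((2,4) → (2,3) → (4,4) → (4,3)) gives a lower bound of 1 + 3 + 1 = 5 moves.
A route of 5 moves achieves this: (2,4) → (2,3) → (3,3) → (3,4) → (4,4) → (4,3).
Since 5 matches the lower bound, it is optimal.

5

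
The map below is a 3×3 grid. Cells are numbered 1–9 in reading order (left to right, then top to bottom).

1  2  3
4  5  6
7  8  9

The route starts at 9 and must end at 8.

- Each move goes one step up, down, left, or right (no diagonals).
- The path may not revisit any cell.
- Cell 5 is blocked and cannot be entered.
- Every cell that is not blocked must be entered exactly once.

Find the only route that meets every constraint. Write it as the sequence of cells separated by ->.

9 -> 6 -> 3 -> 2 -> 1 -> 4 -> 7 -> 8

Need to visit all 8 open cells exactly once, starting at 9 and ending at 8.
Cell 7 has only two open neighbours (4 and 8), so the path must pass straight through it: one of those is the cell it's entered from and the other is where it exits.
Route from 9: up 2 to 3, left 2 to 1, down 2 to 7, right 1 to 8 — 7 moves in all.
Check: all 8 open cells covered.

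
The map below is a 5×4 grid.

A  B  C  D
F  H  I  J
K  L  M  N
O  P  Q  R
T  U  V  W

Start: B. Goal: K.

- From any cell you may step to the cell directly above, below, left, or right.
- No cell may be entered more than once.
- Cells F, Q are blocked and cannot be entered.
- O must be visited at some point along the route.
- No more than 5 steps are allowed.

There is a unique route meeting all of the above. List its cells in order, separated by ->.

The budget equals the shortest possible length, so every move has to be on a shortest route through the required cells.
Route from B: down 3 to P, left 1 to O, up 1 to K — 5 moves in all.
Check: all required cells visited; 5 ≤ 5 moves.

B -> H -> L -> P -> O -> K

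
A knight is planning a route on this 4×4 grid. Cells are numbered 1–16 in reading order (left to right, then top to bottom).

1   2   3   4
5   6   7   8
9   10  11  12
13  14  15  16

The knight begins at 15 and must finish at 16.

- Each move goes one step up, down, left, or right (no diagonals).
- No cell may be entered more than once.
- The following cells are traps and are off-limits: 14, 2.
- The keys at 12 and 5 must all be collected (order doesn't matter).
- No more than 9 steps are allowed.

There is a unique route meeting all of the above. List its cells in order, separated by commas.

15, 11, 10, 9, 5, 6, 7, 8, 12, 16

Any route must reach 12 and 5 and still end at 16 within 9 moves, so the order of the required stops is forced.
Route from 15: up to 11, 2× left (reaching 9), up to 5, 3× right (reaching 8), 2× down (reaching 16) — 9 moves in all.
Check: all required cells visited; 9 ≤ 9 moves.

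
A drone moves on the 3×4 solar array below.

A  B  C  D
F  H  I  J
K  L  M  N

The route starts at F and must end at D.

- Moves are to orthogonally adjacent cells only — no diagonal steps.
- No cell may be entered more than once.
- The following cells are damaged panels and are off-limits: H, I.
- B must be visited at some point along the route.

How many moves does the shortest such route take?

Any route passes through B somewhere between F and D. Summing Manhattan distances along the two legs (F → B → D) gives a lower bound of 2 + 2 = 4 moves.
A route of 4 moves achieves this: F → A → B → C → D.
Since 4 matches the lower bound, it is optimal.

4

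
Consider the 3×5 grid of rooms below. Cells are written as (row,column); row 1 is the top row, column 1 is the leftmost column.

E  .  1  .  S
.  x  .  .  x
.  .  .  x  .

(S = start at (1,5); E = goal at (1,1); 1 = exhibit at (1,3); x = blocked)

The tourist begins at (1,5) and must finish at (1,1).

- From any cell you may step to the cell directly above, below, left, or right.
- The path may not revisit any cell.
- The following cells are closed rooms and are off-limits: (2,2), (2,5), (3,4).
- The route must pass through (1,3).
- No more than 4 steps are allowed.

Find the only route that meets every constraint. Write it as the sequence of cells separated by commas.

Any route must reach (1,3) and still end at (1,1) within 4 moves, so the order of the required stops is forced.
Route from (1,5): left 4 to (1,1) — 4 moves in all.
Check: all required cells visited; 4 ≤ 4 moves.

(1,5), (1,4), (1,3), (1,2), (1,1)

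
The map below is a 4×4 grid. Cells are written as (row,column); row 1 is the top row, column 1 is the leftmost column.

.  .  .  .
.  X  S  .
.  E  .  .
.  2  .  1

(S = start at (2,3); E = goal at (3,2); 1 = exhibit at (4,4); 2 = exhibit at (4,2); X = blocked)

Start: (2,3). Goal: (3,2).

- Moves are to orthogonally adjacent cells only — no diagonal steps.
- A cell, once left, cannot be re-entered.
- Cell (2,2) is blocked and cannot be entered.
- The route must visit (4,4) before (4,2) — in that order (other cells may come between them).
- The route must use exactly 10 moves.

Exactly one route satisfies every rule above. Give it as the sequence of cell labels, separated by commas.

(2,3), (1,3), (1,4), (2,4), (3,4), (4,4), (4,3), (4,2), (4,1), (3,1), (3,2)

The waypoints must appear in the order (4,4), (4,2), with no cell reused.
Route from (2,3): up 1 to (1,3), right 1 to (1,4), down 3 to (4,4), left 3 to (4,1), up 1 to (3,1), right 1 to (3,2) — 10 moves in all.
Check: order respected (1 at step 5, 2 at step 7); 10 moves as required.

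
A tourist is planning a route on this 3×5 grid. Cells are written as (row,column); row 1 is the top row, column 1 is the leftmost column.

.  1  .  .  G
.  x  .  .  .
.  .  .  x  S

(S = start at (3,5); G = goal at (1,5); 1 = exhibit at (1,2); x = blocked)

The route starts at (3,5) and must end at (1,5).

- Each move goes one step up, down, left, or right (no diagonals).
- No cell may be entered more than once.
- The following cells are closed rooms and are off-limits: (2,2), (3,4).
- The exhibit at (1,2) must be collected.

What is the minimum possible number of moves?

12

Any route passes through (1,2) somewhere between (3,5) and (1,5). Summing Manhattan distances along the two legs ((3,5) → (1,2) → (1,5)) gives a lower bound of 5 + 3 = 8 moves.
The shortest route satisfying every rule uses 12 moves: (3,5) → (2,5) → (2,4) → (2,3) → (3,3) → (3,2) → (3,1) → (2,1) → (1,1) → (1,2) → (1,3) → (1,4) → (1,5).
The bound of 8 isn't tight here; checking systematically, no route of length 8 through 11 satisfies every constraint (on a 4-connected grid the length of any start-to-goal walk has the same parity as the Manhattan bound, so only lengths 8, 10, 12, … need checking), so 12 is the minimum.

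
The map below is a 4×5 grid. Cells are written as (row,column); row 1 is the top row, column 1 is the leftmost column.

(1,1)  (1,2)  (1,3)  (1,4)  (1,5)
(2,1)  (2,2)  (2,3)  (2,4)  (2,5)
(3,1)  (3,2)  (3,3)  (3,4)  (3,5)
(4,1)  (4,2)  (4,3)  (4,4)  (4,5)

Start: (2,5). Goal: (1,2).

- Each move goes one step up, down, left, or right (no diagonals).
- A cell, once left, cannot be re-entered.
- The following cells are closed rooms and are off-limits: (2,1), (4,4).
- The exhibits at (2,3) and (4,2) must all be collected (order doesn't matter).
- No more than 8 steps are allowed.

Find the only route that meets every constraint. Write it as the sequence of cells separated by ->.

Any route must reach (2,3) and (4,2) and still end at (1,2) within 8 moves, so the order of the required stops is forced.
Route from (2,5): left 2 to (2,3), down 2 to (4,3), left 1 to (4,2), up 3 to (1,2) — 8 moves in all.
Check: all required cells visited; 8 ≤ 8 moves.

(2,5) -> (2,4) -> (2,3) -> (3,3) -> (4,3) -> (4,2) -> (3,2) -> (2,2) -> (1,2)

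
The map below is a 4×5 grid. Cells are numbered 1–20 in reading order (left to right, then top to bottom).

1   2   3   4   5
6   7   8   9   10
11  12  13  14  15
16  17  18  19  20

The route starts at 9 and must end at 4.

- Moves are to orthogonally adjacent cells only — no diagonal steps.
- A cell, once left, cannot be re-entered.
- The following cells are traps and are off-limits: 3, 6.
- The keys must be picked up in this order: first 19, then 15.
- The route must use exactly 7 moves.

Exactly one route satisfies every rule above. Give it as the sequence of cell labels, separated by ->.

The waypoints must appear in the order 19, 15, with no cell reused.
Route from 9: down 2 to 19, right 1 to 20, up 3 to 5, left 1 to 4 — 7 moves in all.
Check: order respected (19 at step 2, 15 at step 4); 7 moves as required.

9 -> 14 -> 19 -> 20 -> 15 -> 10 -> 5 -> 4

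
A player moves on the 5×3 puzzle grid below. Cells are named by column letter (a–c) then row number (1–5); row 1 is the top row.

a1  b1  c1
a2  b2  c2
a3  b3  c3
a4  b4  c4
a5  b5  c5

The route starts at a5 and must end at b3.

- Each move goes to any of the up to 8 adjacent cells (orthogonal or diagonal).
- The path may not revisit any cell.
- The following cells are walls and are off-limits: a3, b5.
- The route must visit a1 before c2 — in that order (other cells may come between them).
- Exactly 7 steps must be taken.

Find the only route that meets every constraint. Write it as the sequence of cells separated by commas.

a5, b4, c3, b2, a1, b1, c2, b3

The waypoints must appear in the order a1, c2, with no cell reused.
Route from a5: up-right 2 to c3, up-left 2 to a1, right 1 to b1, down-right 1 to c2, down-left 1 to b3 — 7 moves in all.
Check: order respected (a1 at step 4, c2 at step 6); 7 moves as required.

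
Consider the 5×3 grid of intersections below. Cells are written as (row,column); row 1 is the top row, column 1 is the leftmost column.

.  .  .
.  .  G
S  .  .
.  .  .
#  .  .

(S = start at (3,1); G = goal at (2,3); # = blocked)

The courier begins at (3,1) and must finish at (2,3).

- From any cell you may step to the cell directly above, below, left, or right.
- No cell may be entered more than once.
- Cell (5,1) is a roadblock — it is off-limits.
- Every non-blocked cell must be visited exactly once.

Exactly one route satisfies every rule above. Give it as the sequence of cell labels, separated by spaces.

Need to visit all 14 open cells exactly once, starting at (3,1) and ending at (2,3).
Route from (3,1): down 1 to (4,1), right 1 to (4,2), down 1 to (5,2), right 1 to (5,3), up 2 to (3,3), left 1 to (3,2), up 1 to (2,2), left 1 to (2,1), up 1 to (1,1), right 2 to (1,3), down 1 to (2,3) — 13 moves in all.
Check: all 14 open cells covered.

(3,1) (4,1) (4,2) (5,2) (5,3) (4,3) (3,3) (3,2) (2,2) (2,1) (1,1) (1,2) (1,3) (2,3)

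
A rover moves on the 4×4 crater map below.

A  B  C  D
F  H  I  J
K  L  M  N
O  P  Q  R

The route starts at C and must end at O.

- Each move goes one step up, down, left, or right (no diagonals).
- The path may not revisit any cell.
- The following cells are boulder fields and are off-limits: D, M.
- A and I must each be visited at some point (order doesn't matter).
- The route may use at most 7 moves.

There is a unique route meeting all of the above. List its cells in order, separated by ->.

The budget equals the shortest possible length, so every move has to be on a shortest route through the required cells.
Route from C: down 1 to I, left 1 to H, up 1 to B, left 1 to A, down 3 to O — 7 moves in all.
Check: all required cells visited; 7 ≤ 7 moves.

C -> I -> H -> B -> A -> F -> K -> O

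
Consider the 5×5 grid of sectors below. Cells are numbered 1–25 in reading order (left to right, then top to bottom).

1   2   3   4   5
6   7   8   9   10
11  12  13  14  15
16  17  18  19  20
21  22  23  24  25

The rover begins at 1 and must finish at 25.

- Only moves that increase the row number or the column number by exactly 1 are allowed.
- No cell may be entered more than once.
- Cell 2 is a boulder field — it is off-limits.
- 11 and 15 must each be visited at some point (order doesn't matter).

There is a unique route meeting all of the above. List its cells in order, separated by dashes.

1 - 6 - 11 - 12 - 13 - 14 - 15 - 20 - 25

Moves only go right or down, so the column and row indices never decrease.
Route from 1: down 2 to 11, right 4 to 15, down 2 to 25 — 8 moves in all.
Check: all required cells visited.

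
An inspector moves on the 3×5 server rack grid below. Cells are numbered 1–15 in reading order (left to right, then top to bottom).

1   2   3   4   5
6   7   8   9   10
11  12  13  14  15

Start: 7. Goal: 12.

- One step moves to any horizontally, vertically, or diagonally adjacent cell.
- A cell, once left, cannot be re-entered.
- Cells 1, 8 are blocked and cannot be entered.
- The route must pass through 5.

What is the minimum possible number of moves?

Any route passes through 5 somewhere between 7 and 12. Summing Chebyshev distances along the two legs (7 → 5 → 12) gives a lower bound of 3 + 3 = 6 moves.
A route of 6 moves achieves this: 7 → 3 → 4 → 5 → 9 → 13 → 12.
Since 6 matches the lower bound, it is optimal.

6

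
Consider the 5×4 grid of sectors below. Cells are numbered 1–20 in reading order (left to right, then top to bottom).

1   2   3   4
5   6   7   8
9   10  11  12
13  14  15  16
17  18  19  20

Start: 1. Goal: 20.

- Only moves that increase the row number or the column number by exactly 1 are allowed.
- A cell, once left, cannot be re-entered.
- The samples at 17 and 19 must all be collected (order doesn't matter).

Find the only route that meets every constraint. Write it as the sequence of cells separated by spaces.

1 5 9 13 17 18 19 20

Moves only go right or down, so the column and row indices never decrease.
Route from 1: 4× down (reaching 17), 3× right (reaching 20) — 7 moves in all.
Check: all required cells visited.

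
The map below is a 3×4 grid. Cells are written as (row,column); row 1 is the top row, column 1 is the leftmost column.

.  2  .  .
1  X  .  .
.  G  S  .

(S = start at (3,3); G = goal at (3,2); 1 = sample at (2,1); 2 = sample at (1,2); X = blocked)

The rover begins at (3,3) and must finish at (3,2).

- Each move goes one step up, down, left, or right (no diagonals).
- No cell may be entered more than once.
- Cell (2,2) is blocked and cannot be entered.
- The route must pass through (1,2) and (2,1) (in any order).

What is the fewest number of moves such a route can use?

7

Any route passes through (1,2) and (2,1) in some order between (3,3) and (3,2). Summing Manhattan distances along each leg and taking the cheapest ordering ((3,3) → (2,1) → (1,2) → (3,2)) gives a lower bound of 3 + 2 + 2 = 7 moves.
A route of 7 moves achieves this: (3,3) → (2,3) → (1,3) → (1,2) → (1,1) → (2,1) → (3,1) → (3,2).
Since 7 matches the lower bound, it is optimal.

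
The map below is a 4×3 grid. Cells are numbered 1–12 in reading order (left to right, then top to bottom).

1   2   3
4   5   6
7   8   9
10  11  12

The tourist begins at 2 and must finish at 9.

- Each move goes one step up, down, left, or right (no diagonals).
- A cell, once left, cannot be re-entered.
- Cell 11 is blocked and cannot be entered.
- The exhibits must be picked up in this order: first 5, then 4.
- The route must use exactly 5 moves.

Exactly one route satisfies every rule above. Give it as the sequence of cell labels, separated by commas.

The waypoints must appear in the order 5, 4, with no cell reused.
Route from 2: down to 5, left to 4, down to 7, 2× right (reaching 9) — 5 moves in all.
Check: order respected (5 at step 1, 4 at step 2); 5 moves as required.

2, 5, 4, 7, 8, 9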